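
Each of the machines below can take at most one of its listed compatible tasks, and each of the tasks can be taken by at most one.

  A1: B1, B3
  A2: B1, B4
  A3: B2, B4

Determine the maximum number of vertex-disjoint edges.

3

Unit-capacity flow: source→left, listed edges, right→sink; max matching = max flow.
Augmenting path A1→B1 (+1); matched 1.
Augmenting path A2→B4 (+1); matched 2.
Augmenting path A3→B2 (+1); matched 3.
No augmenting path remains; maximum matching = 3.
König certificate: {A1, A2, A3} is a vertex cover of size 3 (every listed pair touches it), so no matching can be larger.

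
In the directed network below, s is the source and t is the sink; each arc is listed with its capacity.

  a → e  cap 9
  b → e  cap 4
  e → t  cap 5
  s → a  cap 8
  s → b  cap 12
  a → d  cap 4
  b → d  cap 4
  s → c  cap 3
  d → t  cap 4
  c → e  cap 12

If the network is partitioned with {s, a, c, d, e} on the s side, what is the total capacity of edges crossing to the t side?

Edges leaving {s, a, c, d, e}: s→b (12), d→t (4), e→t (5).
Cut capacity = 12 + 4 + 5 = 21.

21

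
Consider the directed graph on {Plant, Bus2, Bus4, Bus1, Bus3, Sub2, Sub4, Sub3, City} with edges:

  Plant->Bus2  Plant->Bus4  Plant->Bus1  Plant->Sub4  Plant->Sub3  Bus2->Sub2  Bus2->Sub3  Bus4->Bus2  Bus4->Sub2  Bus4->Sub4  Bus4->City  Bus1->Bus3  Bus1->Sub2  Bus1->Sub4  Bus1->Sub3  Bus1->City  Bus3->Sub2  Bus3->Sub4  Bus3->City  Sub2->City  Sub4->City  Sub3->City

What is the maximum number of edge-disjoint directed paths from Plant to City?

Assign every edge capacity 1; by Menger, the answer equals the max flow.
Path Plant→Bus4→City (+1); total 1.
Path Plant→Bus1→City (+1); total 2.
Path Plant→Sub4→City (+1); total 3.
Path Plant→Sub3→City (+1); total 4.
Path Plant→Bus2→Sub2→City (+1); total 5.
No residual Plant→City path; max flow = 5.
Certifying cut of size 5: {Plant→Bus1, Plant→Bus2, Plant→Bus4, Plant→Sub3, Plant→Sub4}.

5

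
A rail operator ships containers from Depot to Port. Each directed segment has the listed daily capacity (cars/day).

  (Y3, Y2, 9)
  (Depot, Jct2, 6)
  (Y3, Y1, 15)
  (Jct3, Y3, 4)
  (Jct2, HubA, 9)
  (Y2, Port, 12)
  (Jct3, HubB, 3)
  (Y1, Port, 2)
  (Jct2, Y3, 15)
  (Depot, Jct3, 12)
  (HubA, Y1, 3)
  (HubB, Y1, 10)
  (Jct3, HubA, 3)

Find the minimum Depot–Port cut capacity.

11

Augment Depot→Jct2→HubA→Y1→Port: bottleneck 2, flow now 2.
Augment Depot→Jct2→Y3→Y2→Port: bottleneck 4, flow now 6.
Augment Depot→Jct3→Y3→Y2→Port: bottleneck 4, flow now 10.
Augment Depot→Jct3→HubA→Jct2→Y3→Y2→Port: bottleneck 1, flow now 11. (uses reverse residual edge)
No augmenting path remains; maximum flow = 11.
By max-flow min-cut, the minimum cut capacity equals the max flow.
In the residual graph, reachable from Depot: {Depot, Jct2, Jct3, HubA, Y3, HubB, Y1}.
Min-cut edges: Y3→Y2 (9), Y1→Port (2); capacity 9 + 2 = 11.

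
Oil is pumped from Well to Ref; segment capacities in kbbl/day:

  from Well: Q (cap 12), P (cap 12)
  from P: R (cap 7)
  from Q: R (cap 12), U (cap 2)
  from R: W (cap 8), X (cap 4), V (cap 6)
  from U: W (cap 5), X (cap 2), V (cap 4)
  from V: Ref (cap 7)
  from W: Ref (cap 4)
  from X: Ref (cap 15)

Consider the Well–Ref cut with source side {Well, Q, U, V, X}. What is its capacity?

51

Edges leaving {Well, Q, U, V, X}: Well→P (12), Q→R (12), U→W (5), V→Ref (7), X→Ref (15).
Cut capacity = 12 + 12 + 5 + 7 + 15 = 51.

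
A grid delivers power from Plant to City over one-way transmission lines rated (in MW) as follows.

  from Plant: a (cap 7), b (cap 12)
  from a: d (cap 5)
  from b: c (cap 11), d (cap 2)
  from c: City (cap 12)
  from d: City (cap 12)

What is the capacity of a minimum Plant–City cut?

Augment Plant→a→d→City: bottleneck 5, flow now 5.
Augment Plant→b→c→City: bottleneck 11, flow now 16.
Augment Plant→b→d→City: bottleneck 1, flow now 17.
No augmenting path remains; maximum flow = 17.
By max-flow min-cut, the minimum cut capacity equals the max flow.
In the residual graph, reachable from Plant: {Plant, a}.
Min-cut edges: Plant→b (12), a→d (5); capacity 12 + 5 = 17.

17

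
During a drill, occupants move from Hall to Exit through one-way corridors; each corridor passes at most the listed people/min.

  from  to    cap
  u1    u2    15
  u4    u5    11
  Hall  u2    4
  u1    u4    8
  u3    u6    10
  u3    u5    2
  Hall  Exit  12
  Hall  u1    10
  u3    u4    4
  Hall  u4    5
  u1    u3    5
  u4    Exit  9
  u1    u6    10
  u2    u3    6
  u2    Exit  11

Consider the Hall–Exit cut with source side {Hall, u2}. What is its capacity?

44

Edges leaving {Hall, u2}: Hall→u1 (10), Hall→u4 (5), Hall→Exit (12), u2→u3 (6), u2→Exit (11).
Cut capacity = 10 + 5 + 12 + 6 + 11 = 44.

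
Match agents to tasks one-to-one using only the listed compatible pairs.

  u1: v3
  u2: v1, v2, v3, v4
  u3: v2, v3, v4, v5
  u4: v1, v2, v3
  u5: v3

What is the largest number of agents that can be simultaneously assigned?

Unit-capacity flow: source→left, listed edges, right→sink; max matching = max flow.
Augmenting path u1→v3 (+1); matched 1.
Augmenting path u2→v1 (+1); matched 2.
Augmenting path u3→v2 (+1); matched 3.
Augmenting path u4→v1→u2→v4 (+1); matched 4.
No augmenting path remains; maximum matching = 4.
König certificate: {u2, u3, u4, v3} is a vertex cover of size 4 (every listed pair touches it), so no matching can be larger.

4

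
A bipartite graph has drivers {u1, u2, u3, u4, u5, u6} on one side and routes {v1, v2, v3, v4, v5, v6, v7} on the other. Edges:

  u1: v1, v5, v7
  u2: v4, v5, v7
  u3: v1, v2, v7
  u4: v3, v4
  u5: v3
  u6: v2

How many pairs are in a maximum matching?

Unit-capacity flow: source→left, listed edges, right→sink; max matching = max flow.
Augmenting path u1→v1 (+1); matched 1.
Augmenting path u2→v4 (+1); matched 2.
Augmenting path u3→v2 (+1); matched 3.
Augmenting path u4→v3 (+1); matched 4.
Augmenting path u6→v2→u3→v7 (+1); matched 5.
Augmenting path u5→v3→u4→v4→u2→v5 (+1); matched 6.
No augmenting path remains; maximum matching = 6.
König certificate: {u1, u2, u3, u4, u5, u6} is a vertex cover of size 6 (every listed pair touches it), so no matching can be larger.

6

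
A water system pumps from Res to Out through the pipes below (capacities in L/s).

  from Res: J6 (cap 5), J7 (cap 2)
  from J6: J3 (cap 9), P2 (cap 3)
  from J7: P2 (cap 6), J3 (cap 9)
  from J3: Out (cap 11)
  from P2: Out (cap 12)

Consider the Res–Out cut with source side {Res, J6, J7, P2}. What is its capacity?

Edges leaving {Res, J6, J7, P2}: J6→J3 (9), J7→J3 (9), P2→Out (12).
Cut capacity = 9 + 9 + 12 = 30.

30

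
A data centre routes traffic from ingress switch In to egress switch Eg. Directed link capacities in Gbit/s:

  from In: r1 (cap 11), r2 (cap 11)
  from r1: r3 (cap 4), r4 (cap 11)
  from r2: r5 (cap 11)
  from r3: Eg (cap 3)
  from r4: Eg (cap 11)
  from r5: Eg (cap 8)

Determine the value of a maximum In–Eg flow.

19

Augment In→r1→r3→Eg: bottleneck 3, flow now 3.
Augment In→r1→r4→Eg: bottleneck 8, flow now 11.
Augment In→r2→r5→Eg: bottleneck 8, flow now 19.
No augmenting path remains; maximum flow = 19.
In the residual graph, reachable from In: {In, r2, r5}.
Min-cut edges: In→r1 (11), r5→Eg (8); capacity 11 + 8 = 19.
This cut is saturated, so no flow can exceed 19.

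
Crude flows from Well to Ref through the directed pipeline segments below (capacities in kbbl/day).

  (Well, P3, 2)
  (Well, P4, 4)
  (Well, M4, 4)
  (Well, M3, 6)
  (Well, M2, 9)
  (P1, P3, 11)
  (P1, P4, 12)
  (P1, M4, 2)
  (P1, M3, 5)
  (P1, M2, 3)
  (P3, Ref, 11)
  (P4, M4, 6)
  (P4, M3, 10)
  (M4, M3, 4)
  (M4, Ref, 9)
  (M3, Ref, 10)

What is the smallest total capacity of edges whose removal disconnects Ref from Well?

Augment Well→P3→Ref: bottleneck 2, flow now 2.
Augment Well→M4→Ref: bottleneck 4, flow now 6.
Augment Well→M3→Ref: bottleneck 6, flow now 12.
Augment Well→P4→M4→Ref: bottleneck 4, flow now 16.
No augmenting path remains; maximum flow = 16.
By max-flow min-cut, the minimum cut capacity equals the max flow.
In the residual graph, reachable from Well: {Well, M2}.
Min-cut edges: Well→P3 (2), Well→P4 (4), Well→M4 (4), Well→M3 (6); capacity 2 + 4 + 4 + 6 = 16.

16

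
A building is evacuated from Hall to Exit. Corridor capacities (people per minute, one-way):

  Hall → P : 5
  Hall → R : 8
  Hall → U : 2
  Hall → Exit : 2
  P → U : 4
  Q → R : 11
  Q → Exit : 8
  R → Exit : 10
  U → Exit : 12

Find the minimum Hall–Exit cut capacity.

16

Augment Hall→Exit: bottleneck 2, flow now 2.
Augment Hall→R→Exit: bottleneck 8, flow now 10.
Augment Hall→U→Exit: bottleneck 2, flow now 12.
Augment Hall→P→U→Exit: bottleneck 4, flow now 16.
No augmenting path remains; maximum flow = 16.
By max-flow min-cut, the minimum cut capacity equals the max flow.
In the residual graph, reachable from Hall: {Hall, P}.
Min-cut edges: Hall→R (8), Hall→U (2), Hall→Exit (2), P→U (4); capacity 8 + 2 + 2 + 4 = 16.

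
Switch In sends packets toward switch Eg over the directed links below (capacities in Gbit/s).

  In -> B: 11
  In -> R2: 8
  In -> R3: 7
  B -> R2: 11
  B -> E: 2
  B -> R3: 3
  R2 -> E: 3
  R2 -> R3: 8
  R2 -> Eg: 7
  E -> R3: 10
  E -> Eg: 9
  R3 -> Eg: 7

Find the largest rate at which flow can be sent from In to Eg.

Augment In→R2→Eg: bottleneck 7, flow now 7.
Augment In→R3→Eg: bottleneck 7, flow now 14.
Augment In→B→E→Eg: bottleneck 2, flow now 16.
Augment In→R2→E→Eg: bottleneck 1, flow now 17.
Augment In→B→R2→E→Eg: bottleneck 2, flow now 19.
No augmenting path remains; maximum flow = 19.
In the residual graph, reachable from In: {In, B, R2, R3}.
Min-cut edges: B→E (2), R2→E (3), R2→Eg (7), R3→Eg (7); capacity 2 + 3 + 7 + 7 = 19.
This cut is saturated, so no flow can exceed 19.

19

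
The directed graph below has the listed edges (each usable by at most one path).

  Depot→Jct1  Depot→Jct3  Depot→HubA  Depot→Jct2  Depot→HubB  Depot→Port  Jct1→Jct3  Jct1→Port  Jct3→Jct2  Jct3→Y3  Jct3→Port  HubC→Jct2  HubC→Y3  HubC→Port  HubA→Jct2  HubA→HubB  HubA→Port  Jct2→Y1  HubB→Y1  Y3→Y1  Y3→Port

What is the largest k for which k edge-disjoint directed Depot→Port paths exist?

4

Assign every edge capacity 1; by Menger, the answer equals the max flow.
Path Depot→Port (+1); total 1.
Path Depot→Jct1→Port (+1); total 2.
Path Depot→Jct3→Port (+1); total 3.
Path Depot→HubA→Port (+1); total 4.
No residual Depot→Port path; max flow = 4.
Certifying cut of size 4: {Depot→HubA, Depot→Jct1, Depot→Jct3, Depot→Port}.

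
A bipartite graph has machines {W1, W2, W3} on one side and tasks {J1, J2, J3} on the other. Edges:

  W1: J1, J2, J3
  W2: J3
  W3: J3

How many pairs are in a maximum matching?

2

Unit-capacity flow: source→left, listed edges, right→sink; max matching = max flow.
Augmenting path W1→J1 (+1); matched 1.
Augmenting path W2→J3 (+1); matched 2.
No augmenting path remains; maximum matching = 2.
König certificate: {W1, J3} is a vertex cover of size 2 (every listed pair touches it), so no matching can be larger.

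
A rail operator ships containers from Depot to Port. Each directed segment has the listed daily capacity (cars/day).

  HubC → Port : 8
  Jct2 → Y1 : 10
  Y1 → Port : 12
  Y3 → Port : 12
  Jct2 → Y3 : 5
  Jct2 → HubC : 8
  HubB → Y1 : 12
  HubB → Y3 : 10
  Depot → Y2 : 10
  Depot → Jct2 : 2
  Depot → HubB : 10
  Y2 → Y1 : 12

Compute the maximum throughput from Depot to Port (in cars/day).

Augment Depot→HubB→Y3→Port: bottleneck 10, flow now 10.
Augment Depot→Y2→Y1→Port: bottleneck 10, flow now 20.
Augment Depot→Jct2→Y3→Port: bottleneck 2, flow now 22.
No augmenting path remains; maximum flow = 22.
In the residual graph, reachable from Depot: {Depot}.
Min-cut edges: Depot→HubB (10), Depot→Y2 (10), Depot→Jct2 (2); capacity 10 + 10 + 2 = 22.
This cut is saturated, so no flow can exceed 22.

22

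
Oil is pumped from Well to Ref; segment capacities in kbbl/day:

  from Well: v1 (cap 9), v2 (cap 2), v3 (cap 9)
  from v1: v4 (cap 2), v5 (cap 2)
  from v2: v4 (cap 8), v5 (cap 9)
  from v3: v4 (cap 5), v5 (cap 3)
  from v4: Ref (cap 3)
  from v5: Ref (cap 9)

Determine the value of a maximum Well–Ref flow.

Augment Well→v1→v4→Ref: bottleneck 2, flow now 2.
Augment Well→v1→v5→Ref: bottleneck 2, flow now 4.
Augment Well→v2→v4→Ref: bottleneck 1, flow now 5.
Augment Well→v2→v5→Ref: bottleneck 1, flow now 6.
Augment Well→v3→v5→Ref: bottleneck 3, flow now 9.
Augment Well→v3→v4→v2→v5→Ref: bottleneck 1, flow now 10. (uses reverse residual edge)
No augmenting path remains; maximum flow = 10.
In the residual graph, reachable from Well: {Well, v1, v3, v4}.
Min-cut edges: Well→v2 (2), v1→v5 (2), v3→v5 (3), v4→Ref (3); capacity 2 + 2 + 3 + 3 = 10.
This cut is saturated, so no flow can exceed 10.

10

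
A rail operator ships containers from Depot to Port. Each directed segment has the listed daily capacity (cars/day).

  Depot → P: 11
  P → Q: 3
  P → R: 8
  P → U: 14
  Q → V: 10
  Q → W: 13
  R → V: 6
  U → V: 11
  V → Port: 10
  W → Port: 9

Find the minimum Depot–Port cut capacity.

11

Augment Depot→P→Q→V→Port: bottleneck 3, flow now 3.
Augment Depot→P→R→V→Port: bottleneck 6, flow now 9.
Augment Depot→P→U→V→Port: bottleneck 1, flow now 10.
Augment Depot→P→U→V→Q→W→Port: bottleneck 1, flow now 11. (uses reverse residual edge)
No augmenting path remains; maximum flow = 11.
By max-flow min-cut, the minimum cut capacity equals the max flow.
In the residual graph, reachable from Depot: {Depot}.
Min-cut edges: Depot→P (11); capacity 11 = 11.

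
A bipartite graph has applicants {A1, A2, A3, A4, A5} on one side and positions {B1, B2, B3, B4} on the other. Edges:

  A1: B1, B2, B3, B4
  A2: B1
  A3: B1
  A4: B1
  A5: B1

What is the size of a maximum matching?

Unit-capacity flow: source→left, listed edges, right→sink; max matching = max flow.
Augmenting path A1→B1 (+1); matched 1.
Augmenting path A2→B1→A1→B2 (+1); matched 2.
No augmenting path remains; maximum matching = 2.
König certificate: {A1, B1} is a vertex cover of size 2 (every listed pair touches it), so no matching can be larger.

2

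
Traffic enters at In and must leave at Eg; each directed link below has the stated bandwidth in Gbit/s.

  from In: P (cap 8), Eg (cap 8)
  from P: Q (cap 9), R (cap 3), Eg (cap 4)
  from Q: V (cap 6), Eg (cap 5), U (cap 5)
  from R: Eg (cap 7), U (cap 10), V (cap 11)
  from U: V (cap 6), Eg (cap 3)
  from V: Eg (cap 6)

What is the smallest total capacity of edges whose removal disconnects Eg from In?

Augment In→Eg: bottleneck 8, flow now 8.
Augment In→P→Eg: bottleneck 4, flow now 12.
Augment In→P→Q→Eg: bottleneck 4, flow now 16.
No augmenting path remains; maximum flow = 16.
By max-flow min-cut, the minimum cut capacity equals the max flow.
In the residual graph, reachable from In: {In}.
Min-cut edges: In→P (8), In→Eg (8); capacity 8 + 8 = 16.

16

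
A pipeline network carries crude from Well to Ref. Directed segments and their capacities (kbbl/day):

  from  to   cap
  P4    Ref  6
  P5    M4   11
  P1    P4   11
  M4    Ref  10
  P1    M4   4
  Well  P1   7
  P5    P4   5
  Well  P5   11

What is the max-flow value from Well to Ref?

16

Augment Well→P1→M4→Ref: bottleneck 4, flow now 4.
Augment Well→P1→P4→Ref: bottleneck 3, flow now 7.
Augment Well→P5→M4→Ref: bottleneck 6, flow now 13.
Augment Well→P5→P4→Ref: bottleneck 3, flow now 16.
No augmenting path remains; maximum flow = 16.
In the residual graph, reachable from Well: {Well, P1, P5, M4, P4}.
Min-cut edges: M4→Ref (10), P4→Ref (6); capacity 10 + 6 = 16.
This cut is saturated, so no flow can exceed 16.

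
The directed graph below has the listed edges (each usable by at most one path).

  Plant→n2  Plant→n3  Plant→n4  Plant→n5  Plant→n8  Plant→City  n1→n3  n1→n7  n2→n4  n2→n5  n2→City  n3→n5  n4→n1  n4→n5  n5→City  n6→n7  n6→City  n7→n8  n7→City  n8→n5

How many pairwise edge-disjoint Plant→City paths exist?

4

Assign every edge capacity 1; by Menger, the answer equals the max flow.
Path Plant→City (+1); total 1.
Path Plant→n2→City (+1); total 2.
Path Plant→n5→City (+1); total 3.
Path Plant→n4→n1→n7→City (+1); total 4.
No residual Plant→City path; max flow = 4.
Certifying cut of size 4: {Plant→City, Plant→n2, Plant→n4, n5→City}.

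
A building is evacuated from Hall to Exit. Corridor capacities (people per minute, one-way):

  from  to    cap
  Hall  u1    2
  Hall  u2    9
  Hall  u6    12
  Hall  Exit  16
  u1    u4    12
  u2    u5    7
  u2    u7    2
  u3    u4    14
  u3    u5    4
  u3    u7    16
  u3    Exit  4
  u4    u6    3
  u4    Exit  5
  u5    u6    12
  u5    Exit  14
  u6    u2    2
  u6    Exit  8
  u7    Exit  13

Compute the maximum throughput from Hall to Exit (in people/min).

Augment Hall→Exit: bottleneck 16, flow now 16.
Augment Hall→u6→Exit: bottleneck 8, flow now 24.
Augment Hall→u1→u4→Exit: bottleneck 2, flow now 26.
Augment Hall→u2→u5→Exit: bottleneck 7, flow now 33.
Augment Hall→u2→u7→Exit: bottleneck 2, flow now 35.
No augmenting path remains; maximum flow = 35.
In the residual graph, reachable from Hall: {Hall, u2, u6}.
Min-cut edges: Hall→u1 (2), Hall→Exit (16), u2→u5 (7), u2→u7 (2), u6→Exit (8); capacity 2 + 16 + 7 + 2 + 8 = 35.
This cut is saturated, so no flow can exceed 35.

35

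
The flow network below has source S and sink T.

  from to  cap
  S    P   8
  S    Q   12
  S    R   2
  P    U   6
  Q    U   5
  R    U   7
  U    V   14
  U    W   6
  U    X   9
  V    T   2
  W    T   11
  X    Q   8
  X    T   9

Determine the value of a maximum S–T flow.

13

Augment S→P→U→V→T: bottleneck 2, flow now 2.
Augment S→P→U→W→T: bottleneck 4, flow now 6.
Augment S→Q→U→W→T: bottleneck 2, flow now 8.
Augment S→Q→U→X→T: bottleneck 3, flow now 11.
Augment S→R→U→X→T: bottleneck 2, flow now 13.
No augmenting path remains; maximum flow = 13.
In the residual graph, reachable from S: {S, P, Q}.
Min-cut edges: S→R (2), P→U (6), Q→U (5); capacity 2 + 6 + 5 = 13.
This cut is saturated, so no flow can exceed 13.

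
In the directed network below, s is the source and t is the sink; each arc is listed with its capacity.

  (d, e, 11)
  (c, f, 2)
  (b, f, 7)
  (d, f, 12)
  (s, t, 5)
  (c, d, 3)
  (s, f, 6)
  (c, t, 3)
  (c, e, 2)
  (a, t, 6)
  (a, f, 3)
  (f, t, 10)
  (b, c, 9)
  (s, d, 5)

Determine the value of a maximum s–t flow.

Augment s→t: bottleneck 5, flow now 5.
Augment s→f→t: bottleneck 6, flow now 11.
Augment s→d→f→t: bottleneck 4, flow now 15.
No augmenting path remains; maximum flow = 15.
In the residual graph, reachable from s: {s, d, e, f}.
Min-cut edges: s→t (5), f→t (10); capacity 5 + 10 = 15.
This cut is saturated, so no flow can exceed 15.

15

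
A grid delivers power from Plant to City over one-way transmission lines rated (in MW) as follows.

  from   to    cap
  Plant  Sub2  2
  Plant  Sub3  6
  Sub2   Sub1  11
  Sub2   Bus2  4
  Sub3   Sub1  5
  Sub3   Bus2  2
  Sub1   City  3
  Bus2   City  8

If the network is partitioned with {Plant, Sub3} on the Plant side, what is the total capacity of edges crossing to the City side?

Edges leaving {Plant, Sub3}: Plant→Sub2 (2), Sub3→Sub1 (5), Sub3→Bus2 (2).
Cut capacity = 2 + 5 + 2 = 9.

9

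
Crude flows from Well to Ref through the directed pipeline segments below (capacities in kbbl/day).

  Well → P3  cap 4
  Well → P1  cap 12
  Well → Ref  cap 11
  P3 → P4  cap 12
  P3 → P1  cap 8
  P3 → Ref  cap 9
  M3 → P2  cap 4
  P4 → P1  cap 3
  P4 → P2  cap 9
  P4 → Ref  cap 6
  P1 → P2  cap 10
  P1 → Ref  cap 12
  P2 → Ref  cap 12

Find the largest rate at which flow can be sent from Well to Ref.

27

Augment Well→Ref: bottleneck 11, flow now 11.
Augment Well→P3→Ref: bottleneck 4, flow now 15.
Augment Well→P1→Ref: bottleneck 12, flow now 27.
No augmenting path remains; maximum flow = 27.
In the residual graph, reachable from Well: {Well}.
Min-cut edges: Well→P3 (4), Well→P1 (12), Well→Ref (11); capacity 4 + 12 + 11 = 27.
This cut is saturated, so no flow can exceed 27.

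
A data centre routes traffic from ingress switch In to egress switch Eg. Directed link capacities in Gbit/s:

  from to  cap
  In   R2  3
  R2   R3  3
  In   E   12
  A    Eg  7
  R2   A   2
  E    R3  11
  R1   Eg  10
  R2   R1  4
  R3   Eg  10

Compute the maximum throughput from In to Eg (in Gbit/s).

13

Augment In→R2→R3→Eg: bottleneck 3, flow now 3.
Augment In→E→R3→Eg: bottleneck 7, flow now 10.
Augment In→E→R3→R2→A→Eg: bottleneck 2, flow now 12. (uses reverse residual edge)
Augment In→E→R3→R2→R1→Eg: bottleneck 1, flow now 13. (uses reverse residual edge)
No augmenting path remains; maximum flow = 13.
In the residual graph, reachable from In: {In, E, R3}.
Min-cut edges: In→R2 (3), R3→Eg (10); capacity 3 + 10 = 13.
This cut is saturated, so no flow can exceed 13.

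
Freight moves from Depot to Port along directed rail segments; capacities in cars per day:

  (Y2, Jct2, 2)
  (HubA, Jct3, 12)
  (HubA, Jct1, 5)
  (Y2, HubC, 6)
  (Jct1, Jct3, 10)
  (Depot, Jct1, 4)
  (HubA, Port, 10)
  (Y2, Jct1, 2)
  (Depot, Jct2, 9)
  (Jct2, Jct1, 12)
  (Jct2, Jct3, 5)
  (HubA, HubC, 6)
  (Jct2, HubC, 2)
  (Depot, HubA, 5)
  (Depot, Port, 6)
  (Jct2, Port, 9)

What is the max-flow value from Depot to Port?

20

Augment Depot→Port: bottleneck 6, flow now 6.
Augment Depot→HubA→Port: bottleneck 5, flow now 11.
Augment Depot→Jct2→Port: bottleneck 9, flow now 20.
No augmenting path remains; maximum flow = 20.
In the residual graph, reachable from Depot: {Depot, Jct1, Jct3}.
Min-cut edges: Depot→HubA (5), Depot→Jct2 (9), Depot→Port (6); capacity 5 + 9 + 6 = 20.
This cut is saturated, so no flow can exceed 20.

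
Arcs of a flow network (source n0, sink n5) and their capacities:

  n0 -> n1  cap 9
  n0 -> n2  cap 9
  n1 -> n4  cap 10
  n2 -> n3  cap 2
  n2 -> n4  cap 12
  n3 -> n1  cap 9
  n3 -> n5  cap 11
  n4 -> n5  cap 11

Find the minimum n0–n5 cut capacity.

13

Augment n0→n1→n4→n5: bottleneck 9, flow now 9.
Augment n0→n2→n3→n5: bottleneck 2, flow now 11.
Augment n0→n2→n4→n5: bottleneck 2, flow now 13.
No augmenting path remains; maximum flow = 13.
By max-flow min-cut, the minimum cut capacity equals the max flow.
In the residual graph, reachable from n0: {n0, n1, n2, n4}.
Min-cut edges: n2→n3 (2), n4→n5 (11); capacity 2 + 11 = 13.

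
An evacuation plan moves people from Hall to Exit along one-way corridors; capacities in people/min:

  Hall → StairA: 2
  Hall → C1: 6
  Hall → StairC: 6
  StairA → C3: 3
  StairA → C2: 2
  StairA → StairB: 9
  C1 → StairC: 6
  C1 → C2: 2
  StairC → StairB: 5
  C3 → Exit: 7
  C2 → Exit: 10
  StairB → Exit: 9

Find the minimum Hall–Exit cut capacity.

Augment Hall→StairA→C3→Exit: bottleneck 2, flow now 2.
Augment Hall→C1→C2→Exit: bottleneck 2, flow now 4.
Augment Hall→StairC→StairB→Exit: bottleneck 5, flow now 9.
No augmenting path remains; maximum flow = 9.
By max-flow min-cut, the minimum cut capacity equals the max flow.
In the residual graph, reachable from Hall: {Hall, C1, StairC}.
Min-cut edges: Hall→StairA (2), C1→C2 (2), StairC→StairB (5); capacity 2 + 2 + 5 = 9.

9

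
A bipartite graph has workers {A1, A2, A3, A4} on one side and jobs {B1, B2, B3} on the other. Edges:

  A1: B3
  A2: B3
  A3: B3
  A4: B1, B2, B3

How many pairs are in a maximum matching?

2

Unit-capacity flow: source→left, listed edges, right→sink; max matching = max flow.
Augmenting path A1→B3 (+1); matched 1.
Augmenting path A4→B1 (+1); matched 2.
No augmenting path remains; maximum matching = 2.
König certificate: {A4, B3} is a vertex cover of size 2 (every listed pair touches it), so no matching can be larger.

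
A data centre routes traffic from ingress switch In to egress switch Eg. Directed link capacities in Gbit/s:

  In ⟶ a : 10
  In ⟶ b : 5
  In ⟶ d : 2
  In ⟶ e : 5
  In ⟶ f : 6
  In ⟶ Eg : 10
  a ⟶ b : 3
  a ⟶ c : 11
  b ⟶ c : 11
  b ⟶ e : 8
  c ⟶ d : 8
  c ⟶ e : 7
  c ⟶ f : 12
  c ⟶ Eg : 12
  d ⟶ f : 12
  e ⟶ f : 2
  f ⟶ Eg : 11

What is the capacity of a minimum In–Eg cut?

33

Augment In→Eg: bottleneck 10, flow now 10.
Augment In→f→Eg: bottleneck 6, flow now 16.
Augment In→a→c→Eg: bottleneck 10, flow now 26.
Augment In→b→c→Eg: bottleneck 2, flow now 28.
Augment In→d→f→Eg: bottleneck 2, flow now 30.
Augment In→e→f→Eg: bottleneck 2, flow now 32.
Augment In→b→c→f→Eg: bottleneck 1, flow now 33.
No augmenting path remains; maximum flow = 33.
By max-flow min-cut, the minimum cut capacity equals the max flow.
In the residual graph, reachable from In: {In, a, b, c, d, e, f}.
Min-cut edges: In→Eg (10), c→Eg (12), f→Eg (11); capacity 10 + 12 + 11 = 33.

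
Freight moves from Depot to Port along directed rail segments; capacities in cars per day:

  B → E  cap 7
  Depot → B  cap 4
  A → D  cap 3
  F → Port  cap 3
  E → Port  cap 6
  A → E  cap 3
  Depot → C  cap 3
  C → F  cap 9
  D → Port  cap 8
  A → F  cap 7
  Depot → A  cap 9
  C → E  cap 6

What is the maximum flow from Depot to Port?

Augment Depot→A→D→Port: bottleneck 3, flow now 3.
Augment Depot→A→E→Port: bottleneck 3, flow now 6.
Augment Depot→A→F→Port: bottleneck 3, flow now 9.
Augment Depot→B→E→Port: bottleneck 3, flow now 12.
No augmenting path remains; maximum flow = 12.
In the residual graph, reachable from Depot: {Depot, A, B, C, E, F}.
Min-cut edges: A→D (3), E→Port (6), F→Port (3); capacity 3 + 6 + 3 = 12.
This cut is saturated, so no flow can exceed 12.

12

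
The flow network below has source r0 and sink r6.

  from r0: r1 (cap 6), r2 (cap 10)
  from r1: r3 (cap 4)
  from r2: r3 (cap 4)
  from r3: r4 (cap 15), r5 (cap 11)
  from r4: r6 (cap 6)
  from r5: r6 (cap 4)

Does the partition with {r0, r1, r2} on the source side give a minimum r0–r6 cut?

Yes — it is a minimum cut (capacity 8).

Given cut capacity: 4 + 4 = 8.
Augment r0→r1→r3→r4→r6: bottleneck 4, flow now 4.
Augment r0→r2→r3→r4→r6: bottleneck 2, flow now 6.
Augment r0→r2→r3→r5→r6: bottleneck 2, flow now 8.
No augmenting path remains; maximum flow = 8.
Cut capacity 8 equals the max flow, so it is a minimum cut.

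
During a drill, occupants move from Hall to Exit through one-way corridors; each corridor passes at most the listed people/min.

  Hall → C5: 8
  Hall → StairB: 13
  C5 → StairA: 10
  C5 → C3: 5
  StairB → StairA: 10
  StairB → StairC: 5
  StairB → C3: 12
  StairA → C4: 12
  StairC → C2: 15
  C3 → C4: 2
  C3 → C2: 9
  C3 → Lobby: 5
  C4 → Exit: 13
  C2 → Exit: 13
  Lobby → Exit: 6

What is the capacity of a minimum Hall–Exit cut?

21

Augment Hall→C5→StairA→C4→Exit: bottleneck 8, flow now 8.
Augment Hall→StairB→StairA→C4→Exit: bottleneck 4, flow now 12.
Augment Hall→StairB→StairC→C2→Exit: bottleneck 5, flow now 17.
Augment Hall→StairB→C3→C4→Exit: bottleneck 1, flow now 18.
Augment Hall→StairB→C3→C2→Exit: bottleneck 3, flow now 21.
No augmenting path remains; maximum flow = 21.
By max-flow min-cut, the minimum cut capacity equals the max flow.
In the residual graph, reachable from Hall: {Hall}.
Min-cut edges: Hall→C5 (8), Hall→StairB (13); capacity 8 + 13 = 21.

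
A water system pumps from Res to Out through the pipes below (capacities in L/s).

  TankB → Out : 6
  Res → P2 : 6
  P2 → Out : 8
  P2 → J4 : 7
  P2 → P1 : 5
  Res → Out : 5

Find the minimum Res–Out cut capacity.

11

Augment Res→Out: bottleneck 5, flow now 5.
Augment Res→P2→Out: bottleneck 6, flow now 11.
No augmenting path remains; maximum flow = 11.
By max-flow min-cut, the minimum cut capacity equals the max flow.
In the residual graph, reachable from Res: {Res}.
Min-cut edges: Res→P2 (6), Res→Out (5); capacity 6 + 5 = 11.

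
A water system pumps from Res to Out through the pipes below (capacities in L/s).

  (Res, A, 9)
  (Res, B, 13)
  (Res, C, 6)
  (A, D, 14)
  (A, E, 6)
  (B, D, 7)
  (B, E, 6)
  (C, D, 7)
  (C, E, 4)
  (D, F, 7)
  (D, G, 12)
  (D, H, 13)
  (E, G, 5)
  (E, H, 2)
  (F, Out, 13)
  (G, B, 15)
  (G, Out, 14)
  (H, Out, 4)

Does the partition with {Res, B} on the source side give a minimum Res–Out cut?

No — its capacity is 28, but the minimum cut has capacity 25.

Given cut capacity: 9 + 6 + 7 + 6 = 28.
Augment Res→A→D→F→Out: bottleneck 7, flow now 7.
Augment Res→A→D→G→Out: bottleneck 2, flow now 9.
Augment Res→B→D→G→Out: bottleneck 7, flow now 16.
Augment Res→B→E→G→Out: bottleneck 5, flow now 21.
Augment Res→B→E→H→Out: bottleneck 1, flow now 22.
Augment Res→C→D→H→Out: bottleneck 3, flow now 25.
No augmenting path remains; maximum flow = 25.
In the residual graph, reachable from Res: {Res, A, B, C, D, E, G, H}.
Min-cut edges: D→F (7), G→Out (14), H→Out (4); capacity 7 + 14 + 4 = 25.
Cut capacity 28 exceeds the max flow 25, so it is not minimum.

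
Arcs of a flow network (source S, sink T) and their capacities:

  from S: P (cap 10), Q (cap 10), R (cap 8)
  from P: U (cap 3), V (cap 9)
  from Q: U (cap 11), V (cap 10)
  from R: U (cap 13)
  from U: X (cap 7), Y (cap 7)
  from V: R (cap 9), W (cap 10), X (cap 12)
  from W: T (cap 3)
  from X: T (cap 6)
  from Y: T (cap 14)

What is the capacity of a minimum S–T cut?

Augment S→P→U→X→T: bottleneck 3, flow now 3.
Augment S→P→V→W→T: bottleneck 3, flow now 6.
Augment S→P→V→X→T: bottleneck 3, flow now 9.
Augment S→Q→U→Y→T: bottleneck 7, flow now 16.
No augmenting path remains; maximum flow = 16.
By max-flow min-cut, the minimum cut capacity equals the max flow.
In the residual graph, reachable from S: {S, P, Q, R, U, V, W, X}.
Min-cut edges: U→Y (7), W→T (3), X→T (6); capacity 7 + 3 + 6 = 16.

16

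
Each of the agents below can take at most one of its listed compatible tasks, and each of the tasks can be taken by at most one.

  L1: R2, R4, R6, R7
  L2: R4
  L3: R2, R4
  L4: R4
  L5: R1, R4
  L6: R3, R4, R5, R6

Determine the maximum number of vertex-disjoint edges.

Unit-capacity flow: source→left, listed edges, right→sink; max matching = max flow.
Augmenting path L1→R2 (+1); matched 1.
Augmenting path L2→R4 (+1); matched 2.
Augmenting path L5→R1 (+1); matched 3.
Augmenting path L6→R3 (+1); matched 4.
Augmenting path L3→R2→L1→R6 (+1); matched 5.
No augmenting path remains; maximum matching = 5.
König certificate: {L1, L3, L5, L6, R4} is a vertex cover of size 5 (every listed pair touches it), so no matching can be larger.

5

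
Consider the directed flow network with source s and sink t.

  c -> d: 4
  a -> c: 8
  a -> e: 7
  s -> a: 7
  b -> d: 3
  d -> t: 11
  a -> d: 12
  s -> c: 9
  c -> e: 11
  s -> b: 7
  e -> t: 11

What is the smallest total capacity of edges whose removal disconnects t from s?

Augment s→a→d→t: bottleneck 7, flow now 7.
Augment s→b→d→t: bottleneck 3, flow now 10.
Augment s→c→d→t: bottleneck 1, flow now 11.
Augment s→c→e→t: bottleneck 8, flow now 19.
No augmenting path remains; maximum flow = 19.
By max-flow min-cut, the minimum cut capacity equals the max flow.
In the residual graph, reachable from s: {s, b}.
Min-cut edges: s→a (7), s→c (9), b→d (3); capacity 7 + 9 + 3 = 19.

19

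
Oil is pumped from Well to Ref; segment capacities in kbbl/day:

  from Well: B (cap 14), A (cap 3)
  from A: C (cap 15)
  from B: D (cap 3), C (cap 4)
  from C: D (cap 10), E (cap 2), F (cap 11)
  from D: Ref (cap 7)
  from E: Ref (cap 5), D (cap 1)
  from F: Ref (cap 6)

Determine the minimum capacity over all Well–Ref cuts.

Augment Well→B→D→Ref: bottleneck 3, flow now 3.
Augment Well→A→C→D→Ref: bottleneck 3, flow now 6.
Augment Well→B→C→D→Ref: bottleneck 1, flow now 7.
Augment Well→B→C→E→Ref: bottleneck 2, flow now 9.
Augment Well→B→C→F→Ref: bottleneck 1, flow now 10.
No augmenting path remains; maximum flow = 10.
By max-flow min-cut, the minimum cut capacity equals the max flow.
In the residual graph, reachable from Well: {Well, B}.
Min-cut edges: Well→A (3), B→C (4), B→D (3); capacity 3 + 4 + 3 = 10.

10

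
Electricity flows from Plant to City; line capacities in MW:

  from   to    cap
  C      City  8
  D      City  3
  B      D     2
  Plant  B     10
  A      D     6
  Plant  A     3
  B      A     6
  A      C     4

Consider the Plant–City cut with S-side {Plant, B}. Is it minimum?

No — its capacity is 11, but the minimum cut has capacity 7.

Given cut capacity: 3 + 6 + 2 = 11.
Augment Plant→A→C→City: bottleneck 3, flow now 3.
Augment Plant→B→D→City: bottleneck 2, flow now 5.
Augment Plant→B→A→C→City: bottleneck 1, flow now 6.
Augment Plant→B→A→D→City: bottleneck 1, flow now 7.
No augmenting path remains; maximum flow = 7.
In the residual graph, reachable from Plant: {Plant, A, B, D}.
Min-cut edges: A→C (4), D→City (3); capacity 4 + 3 = 7.
Cut capacity 11 exceeds the max flow 7, so it is not minimum.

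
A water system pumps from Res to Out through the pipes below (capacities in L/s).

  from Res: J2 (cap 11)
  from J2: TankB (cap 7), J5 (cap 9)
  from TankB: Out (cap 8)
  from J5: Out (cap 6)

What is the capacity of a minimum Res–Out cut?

11

Augment Res→J2→TankB→Out: bottleneck 7, flow now 7.
Augment Res→J2→J5→Out: bottleneck 4, flow now 11.
No augmenting path remains; maximum flow = 11.
By max-flow min-cut, the minimum cut capacity equals the max flow.
In the residual graph, reachable from Res: {Res}.
Min-cut edges: Res→J2 (11); capacity 11 = 11.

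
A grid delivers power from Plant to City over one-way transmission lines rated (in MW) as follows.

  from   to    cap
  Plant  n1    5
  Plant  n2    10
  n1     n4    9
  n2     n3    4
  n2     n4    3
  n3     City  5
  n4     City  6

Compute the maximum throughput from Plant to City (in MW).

Augment Plant→n1→n4→City: bottleneck 5, flow now 5.
Augment Plant→n2→n3→City: bottleneck 4, flow now 9.
Augment Plant→n2→n4→City: bottleneck 1, flow now 10.
No augmenting path remains; maximum flow = 10.
In the residual graph, reachable from Plant: {Plant, n1, n2, n4}.
Min-cut edges: n2→n3 (4), n4→City (6); capacity 4 + 6 = 10.
This cut is saturated, so no flow can exceed 10.

10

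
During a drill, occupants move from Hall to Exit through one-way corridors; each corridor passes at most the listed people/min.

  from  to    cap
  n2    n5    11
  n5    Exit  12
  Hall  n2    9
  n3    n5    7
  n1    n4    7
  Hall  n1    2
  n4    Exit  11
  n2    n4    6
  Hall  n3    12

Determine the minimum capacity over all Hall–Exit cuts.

Augment Hall→n1→n4→Exit: bottleneck 2, flow now 2.
Augment Hall→n2→n4→Exit: bottleneck 6, flow now 8.
Augment Hall→n2→n5→Exit: bottleneck 3, flow now 11.
Augment Hall→n3→n5→Exit: bottleneck 7, flow now 18.
No augmenting path remains; maximum flow = 18.
By max-flow min-cut, the minimum cut capacity equals the max flow.
In the residual graph, reachable from Hall: {Hall, n3}.
Min-cut edges: Hall→n1 (2), Hall→n2 (9), n3→n5 (7); capacity 2 + 9 + 7 = 18.

18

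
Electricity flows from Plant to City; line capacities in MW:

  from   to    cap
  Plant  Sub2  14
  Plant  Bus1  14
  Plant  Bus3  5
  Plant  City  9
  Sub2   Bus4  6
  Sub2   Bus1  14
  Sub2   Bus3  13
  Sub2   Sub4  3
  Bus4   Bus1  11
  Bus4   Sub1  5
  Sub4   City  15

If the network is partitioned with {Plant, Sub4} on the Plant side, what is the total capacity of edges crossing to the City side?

57

Edges leaving {Plant, Sub4}: Plant→Sub2 (14), Plant→Bus1 (14), Plant→Bus3 (5), Plant→City (9), Sub4→City (15).
Cut capacity = 14 + 14 + 5 + 9 + 15 = 57.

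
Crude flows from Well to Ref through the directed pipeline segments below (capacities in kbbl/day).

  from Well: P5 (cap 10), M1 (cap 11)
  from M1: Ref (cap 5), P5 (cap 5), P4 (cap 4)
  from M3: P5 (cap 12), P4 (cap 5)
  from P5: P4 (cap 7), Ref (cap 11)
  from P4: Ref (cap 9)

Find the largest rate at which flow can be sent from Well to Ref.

21

Augment Well→M1→Ref: bottleneck 5, flow now 5.
Augment Well→P5→Ref: bottleneck 10, flow now 15.
Augment Well→M1→P5→Ref: bottleneck 1, flow now 16.
Augment Well→M1→P4→Ref: bottleneck 4, flow now 20.
Augment Well→M1→P5→P4→Ref: bottleneck 1, flow now 21.
No augmenting path remains; maximum flow = 21.
In the residual graph, reachable from Well: {Well}.
Min-cut edges: Well→M1 (11), Well→P5 (10); capacity 11 + 10 = 21.
This cut is saturated, so no flow can exceed 21.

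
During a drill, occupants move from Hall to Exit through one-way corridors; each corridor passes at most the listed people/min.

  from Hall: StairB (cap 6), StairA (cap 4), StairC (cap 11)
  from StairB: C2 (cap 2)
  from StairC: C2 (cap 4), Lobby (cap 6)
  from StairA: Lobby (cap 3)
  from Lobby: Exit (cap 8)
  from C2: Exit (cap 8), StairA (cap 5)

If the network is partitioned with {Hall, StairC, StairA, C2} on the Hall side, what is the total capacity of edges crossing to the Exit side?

Edges leaving {Hall, StairC, StairA, C2}: Hall→StairB (6), StairC→Lobby (6), StairA→Lobby (3), C2→Exit (8).
Cut capacity = 6 + 6 + 3 + 8 = 23.

23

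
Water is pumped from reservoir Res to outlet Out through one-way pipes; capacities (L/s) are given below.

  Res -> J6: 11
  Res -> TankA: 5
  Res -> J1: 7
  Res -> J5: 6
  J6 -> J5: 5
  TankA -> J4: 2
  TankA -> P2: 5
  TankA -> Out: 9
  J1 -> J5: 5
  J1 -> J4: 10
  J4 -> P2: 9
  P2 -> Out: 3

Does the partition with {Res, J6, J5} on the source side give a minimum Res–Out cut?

No — its capacity is 12, but the minimum cut has capacity 8.

Given cut capacity: 5 + 7 = 12.
Augment Res→TankA→Out: bottleneck 5, flow now 5.
Augment Res→J1→J4→P2→Out: bottleneck 3, flow now 8.
No augmenting path remains; maximum flow = 8.
In the residual graph, reachable from Res: {Res, J6, J1, J5, J4, P2}.
Min-cut edges: Res→TankA (5), P2→Out (3); capacity 5 + 3 = 8.
Cut capacity 12 exceeds the max flow 8, so it is not minimum.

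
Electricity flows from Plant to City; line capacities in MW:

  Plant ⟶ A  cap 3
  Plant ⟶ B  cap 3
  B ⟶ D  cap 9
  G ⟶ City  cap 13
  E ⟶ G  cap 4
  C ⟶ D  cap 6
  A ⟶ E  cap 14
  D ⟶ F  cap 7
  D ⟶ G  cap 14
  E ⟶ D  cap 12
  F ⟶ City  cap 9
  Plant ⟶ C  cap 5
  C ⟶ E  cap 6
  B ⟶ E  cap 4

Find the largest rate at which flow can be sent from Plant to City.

11

Augment Plant→A→E→G→City: bottleneck 3, flow now 3.
Augment Plant→B→D→F→City: bottleneck 3, flow now 6.
Augment Plant→C→D→F→City: bottleneck 4, flow now 10.
Augment Plant→C→D→G→City: bottleneck 1, flow now 11.
No augmenting path remains; maximum flow = 11.
In the residual graph, reachable from Plant: {Plant}.
Min-cut edges: Plant→A (3), Plant→B (3), Plant→C (5); capacity 3 + 3 + 5 = 11.
This cut is saturated, so no flow can exceed 11.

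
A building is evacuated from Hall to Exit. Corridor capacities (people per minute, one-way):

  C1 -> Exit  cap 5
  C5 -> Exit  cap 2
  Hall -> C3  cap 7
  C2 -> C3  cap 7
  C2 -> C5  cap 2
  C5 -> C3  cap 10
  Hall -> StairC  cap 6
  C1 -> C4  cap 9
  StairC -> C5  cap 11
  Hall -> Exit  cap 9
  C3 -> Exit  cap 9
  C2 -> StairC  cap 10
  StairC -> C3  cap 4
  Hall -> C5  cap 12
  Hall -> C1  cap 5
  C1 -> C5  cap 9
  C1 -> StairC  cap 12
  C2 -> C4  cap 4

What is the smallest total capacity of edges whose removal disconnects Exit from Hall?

25

Augment Hall→Exit: bottleneck 9, flow now 9.
Augment Hall→C1→Exit: bottleneck 5, flow now 14.
Augment Hall→C5→Exit: bottleneck 2, flow now 16.
Augment Hall→C3→Exit: bottleneck 7, flow now 23.
Augment Hall→StairC→C3→Exit: bottleneck 2, flow now 25.
No augmenting path remains; maximum flow = 25.
By max-flow min-cut, the minimum cut capacity equals the max flow.
In the residual graph, reachable from Hall: {Hall, StairC, C5, C3}.
Min-cut edges: Hall→C1 (5), Hall→Exit (9), C5→Exit (2), C3→Exit (9); capacity 5 + 9 + 2 + 9 = 25.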